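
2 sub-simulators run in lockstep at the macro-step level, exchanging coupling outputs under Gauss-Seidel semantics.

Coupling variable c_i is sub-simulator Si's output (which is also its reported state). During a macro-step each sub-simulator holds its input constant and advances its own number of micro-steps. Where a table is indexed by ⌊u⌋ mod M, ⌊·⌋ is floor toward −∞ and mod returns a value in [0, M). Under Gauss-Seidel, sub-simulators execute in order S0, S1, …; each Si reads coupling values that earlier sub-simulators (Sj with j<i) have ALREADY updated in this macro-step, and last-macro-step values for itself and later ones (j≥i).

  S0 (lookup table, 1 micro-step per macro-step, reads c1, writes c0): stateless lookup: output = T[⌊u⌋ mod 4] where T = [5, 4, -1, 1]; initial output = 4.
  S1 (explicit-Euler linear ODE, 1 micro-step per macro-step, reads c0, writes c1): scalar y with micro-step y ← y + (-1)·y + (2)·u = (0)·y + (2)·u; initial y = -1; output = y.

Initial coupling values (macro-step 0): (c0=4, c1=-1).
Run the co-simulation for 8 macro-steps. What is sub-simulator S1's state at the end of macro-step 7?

macro 1: S0 reads c1=-1 → after 1×micro: 1; S1 reads c0=1 → after 1×micro: 2 ⇒ (c0=1, c1=2)
macro 2: S0 reads c1=2 → after 1×micro: -1; S1 reads c0=-1 → after 1×micro: -2 ⇒ (c0=-1, c1=-2)
macro 3: S0 reads c1=-2 → after 1×micro: -1; S1 reads c0=-1 → after 1×micro: -2 ⇒ (c0=-1, c1=-2)
macro 4: S0 reads c1=-2 → after 1×micro: -1; S1 reads c0=-1 → after 1×micro: -2 ⇒ (c0=-1, c1=-2)
macro 5: S0 reads c1=-2 → after 1×micro: -1; S1 reads c0=-1 → after 1×micro: -2 ⇒ (c0=-1, c1=-2)
macro 6: S0 reads c1=-2 → after 1×micro: -1; S1 reads c0=-1 → after 1×micro: -2 ⇒ (c0=-1, c1=-2)
macro 7: S0 reads c1=-2 → after 1×micro: -1; S1 reads c0=-1 → after 1×micro: -2 ⇒ (c0=-1, c1=-2)
macro 8: S0 reads c1=-2 → after 1×micro: -1; S1 reads c0=-1 → after 1×micro: -2 ⇒ (c0=-1, c1=-2)

S1 state at macro-step 7 = -2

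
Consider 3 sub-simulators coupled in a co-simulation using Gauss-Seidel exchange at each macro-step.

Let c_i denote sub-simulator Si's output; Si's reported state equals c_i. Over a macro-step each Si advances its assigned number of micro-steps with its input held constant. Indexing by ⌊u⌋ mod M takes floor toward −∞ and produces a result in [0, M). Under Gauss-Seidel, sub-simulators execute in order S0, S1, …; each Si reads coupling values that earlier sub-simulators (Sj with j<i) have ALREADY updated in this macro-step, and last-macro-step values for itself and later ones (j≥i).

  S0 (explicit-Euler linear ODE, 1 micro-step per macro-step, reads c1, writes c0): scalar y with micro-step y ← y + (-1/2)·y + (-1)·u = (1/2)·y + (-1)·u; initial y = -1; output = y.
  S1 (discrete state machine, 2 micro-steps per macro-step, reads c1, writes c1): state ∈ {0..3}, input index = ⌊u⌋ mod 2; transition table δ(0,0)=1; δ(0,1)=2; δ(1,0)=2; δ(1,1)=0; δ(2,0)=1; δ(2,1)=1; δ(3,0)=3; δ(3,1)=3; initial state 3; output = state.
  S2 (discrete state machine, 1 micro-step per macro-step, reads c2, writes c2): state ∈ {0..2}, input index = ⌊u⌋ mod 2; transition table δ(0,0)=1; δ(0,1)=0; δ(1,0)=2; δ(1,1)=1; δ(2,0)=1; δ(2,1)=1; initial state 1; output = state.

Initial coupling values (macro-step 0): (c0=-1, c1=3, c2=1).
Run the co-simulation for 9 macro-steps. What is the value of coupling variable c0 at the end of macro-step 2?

c0 at macro-step 2 = -19/4

macro 1: S0 reads c1=3 → after 1×micro: -7/2; S1 reads c1=3 → after 2×micro: 3; S2 reads c2=1 → after 1×micro: 1 ⇒ (c0=-7/2, c1=3, c2=1)
macro 2: S0 reads c1=3 → after 1×micro: -19/4; S1 reads c1=3 → after 2×micro: 3; S2 reads c2=1 → after 1×micro: 1 ⇒ (c0=-19/4, c1=3, c2=1)
macro 3: S0 reads c1=3 → after 1×micro: -43/8; S1 reads c1=3 → after 2×micro: 3; S2 reads c2=1 → after 1×micro: 1 ⇒ (c0=-43/8, c1=3, c2=1)
macro 4: S0 reads c1=3 → after 1×micro: -91/16; S1 reads c1=3 → after 2×micro: 3; S2 reads c2=1 → after 1×micro: 1 ⇒ (c0=-91/16, c1=3, c2=1)
macro 5: S0 reads c1=3 → after 1×micro: -187/32; S1 reads c1=3 → after 2×micro: 3; S2 reads c2=1 → after 1×micro: 1 ⇒ (c0=-187/32, c1=3, c2=1)
macro 6: S0 reads c1=3 → after 1×micro: -379/64; S1 reads c1=3 → after 2×micro: 3; S2 reads c2=1 → after 1×micro: 1 ⇒ (c0=-379/64, c1=3, c2=1)
macro 7: S0 reads c1=3 → after 1×micro: -763/128; S1 reads c1=3 → after 2×micro: 3; S2 reads c2=1 → after 1×micro: 1 ⇒ (c0=-763/128, c1=3, c2=1)
macro 8: S0 reads c1=3 → after 1×micro: -1531/256; S1 reads c1=3 → after 2×micro: 3; S2 reads c2=1 → after 1×micro: 1 ⇒ (c0=-1531/256, c1=3, c2=1)
macro 9: S0 reads c1=3 → after 1×micro: -3067/512; S1 reads c1=3 → after 2×micro: 3; S2 reads c2=1 → after 1×micro: 1 ⇒ (c0=-3067/512, c1=3, c2=1)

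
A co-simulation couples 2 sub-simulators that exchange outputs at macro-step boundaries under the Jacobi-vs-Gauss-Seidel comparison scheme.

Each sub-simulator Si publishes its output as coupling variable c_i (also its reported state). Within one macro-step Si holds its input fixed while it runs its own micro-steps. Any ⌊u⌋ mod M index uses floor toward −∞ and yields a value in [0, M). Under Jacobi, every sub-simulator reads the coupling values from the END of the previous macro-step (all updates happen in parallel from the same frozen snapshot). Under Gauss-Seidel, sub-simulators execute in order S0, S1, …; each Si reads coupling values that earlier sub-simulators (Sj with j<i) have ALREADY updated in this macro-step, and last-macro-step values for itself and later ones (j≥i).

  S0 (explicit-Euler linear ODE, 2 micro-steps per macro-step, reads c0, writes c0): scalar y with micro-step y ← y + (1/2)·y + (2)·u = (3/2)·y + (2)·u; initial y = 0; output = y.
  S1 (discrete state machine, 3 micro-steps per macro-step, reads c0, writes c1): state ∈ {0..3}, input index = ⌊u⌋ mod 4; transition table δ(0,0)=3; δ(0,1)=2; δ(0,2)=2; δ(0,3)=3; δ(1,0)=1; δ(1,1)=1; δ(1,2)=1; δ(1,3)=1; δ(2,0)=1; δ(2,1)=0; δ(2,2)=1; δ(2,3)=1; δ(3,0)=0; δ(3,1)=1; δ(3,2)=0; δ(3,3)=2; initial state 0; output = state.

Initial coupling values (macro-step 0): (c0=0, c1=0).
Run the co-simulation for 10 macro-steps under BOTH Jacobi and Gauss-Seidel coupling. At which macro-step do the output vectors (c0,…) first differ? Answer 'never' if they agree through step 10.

first divergence at macro-step: never

[Jacobi] macro 1: S0 reads c0=0 → after 2×micro: 0; S1 reads c0=0 → after 3×micro: 3 ⇒ (c0=0, c1=3)
[Jacobi] macro 2: S0 reads c0=0 → after 2×micro: 0; S1 reads c0=0 → after 3×micro: 0 ⇒ (c0=0, c1=0)
[Jacobi] macro 3: S0 reads c0=0 → after 2×micro: 0; S1 reads c0=0 → after 3×micro: 3 ⇒ (c0=0, c1=3)
[Jacobi] macro 4: S0 reads c0=0 → after 2×micro: 0; S1 reads c0=0 → after 3×micro: 0 ⇒ (c0=0, c1=0)
[Jacobi] macro 5: S0 reads c0=0 → after 2×micro: 0; S1 reads c0=0 → after 3×micro: 3 ⇒ (c0=0, c1=3)
[Jacobi] macro 6: S0 reads c0=0 → after 2×micro: 0; S1 reads c0=0 → after 3×micro: 0 ⇒ (c0=0, c1=0)
[Jacobi] macro 7: S0 reads c0=0 → after 2×micro: 0; S1 reads c0=0 → after 3×micro: 3 ⇒ (c0=0, c1=3)
[Jacobi] macro 8: S0 reads c0=0 → after 2×micro: 0; S1 reads c0=0 → after 3×micro: 0 ⇒ (c0=0, c1=0)
[Jacobi] macro 9: S0 reads c0=0 → after 2×micro: 0; S1 reads c0=0 → after 3×micro: 3 ⇒ (c0=0, c1=3)
[Jacobi] macro 10: S0 reads c0=0 → after 2×micro: 0; S1 reads c0=0 → after 3×micro: 0 ⇒ (c0=0, c1=0)
[Gauss-Seidel] macro 1: S0 reads c0=0 → after 2×micro: 0; S1 reads c0=0 → after 3×micro: 3 ⇒ (c0=0, c1=3)
[Gauss-Seidel] macro 2: S0 reads c0=0 → after 2×micro: 0; S1 reads c0=0 → after 3×micro: 0 ⇒ (c0=0, c1=0)
[Gauss-Seidel] macro 3: S0 reads c0=0 → after 2×micro: 0; S1 reads c0=0 → after 3×micro: 3 ⇒ (c0=0, c1=3)
[Gauss-Seidel] macro 4: S0 reads c0=0 → after 2×micro: 0; S1 reads c0=0 → after 3×micro: 0 ⇒ (c0=0, c1=0)
[Gauss-Seidel] macro 5: S0 reads c0=0 → after 2×micro: 0; S1 reads c0=0 → after 3×micro: 3 ⇒ (c0=0, c1=3)
[Gauss-Seidel] macro 6: S0 reads c0=0 → after 2×micro: 0; S1 reads c0=0 → after 3×micro: 0 ⇒ (c0=0, c1=0)
[Gauss-Seidel] macro 7: S0 reads c0=0 → after 2×micro: 0; S1 reads c0=0 → after 3×micro: 3 ⇒ (c0=0, c1=3)
[Gauss-Seidel] macro 8: S0 reads c0=0 → after 2×micro: 0; S1 reads c0=0 → after 3×micro: 0 ⇒ (c0=0, c1=0)
[Gauss-Seidel] macro 9: S0 reads c0=0 → after 2×micro: 0; S1 reads c0=0 → after 3×micro: 3 ⇒ (c0=0, c1=3)
[Gauss-Seidel] macro 10: S0 reads c0=0 → after 2×micro: 0; S1 reads c0=0 → after 3×micro: 0 ⇒ (c0=0, c1=0)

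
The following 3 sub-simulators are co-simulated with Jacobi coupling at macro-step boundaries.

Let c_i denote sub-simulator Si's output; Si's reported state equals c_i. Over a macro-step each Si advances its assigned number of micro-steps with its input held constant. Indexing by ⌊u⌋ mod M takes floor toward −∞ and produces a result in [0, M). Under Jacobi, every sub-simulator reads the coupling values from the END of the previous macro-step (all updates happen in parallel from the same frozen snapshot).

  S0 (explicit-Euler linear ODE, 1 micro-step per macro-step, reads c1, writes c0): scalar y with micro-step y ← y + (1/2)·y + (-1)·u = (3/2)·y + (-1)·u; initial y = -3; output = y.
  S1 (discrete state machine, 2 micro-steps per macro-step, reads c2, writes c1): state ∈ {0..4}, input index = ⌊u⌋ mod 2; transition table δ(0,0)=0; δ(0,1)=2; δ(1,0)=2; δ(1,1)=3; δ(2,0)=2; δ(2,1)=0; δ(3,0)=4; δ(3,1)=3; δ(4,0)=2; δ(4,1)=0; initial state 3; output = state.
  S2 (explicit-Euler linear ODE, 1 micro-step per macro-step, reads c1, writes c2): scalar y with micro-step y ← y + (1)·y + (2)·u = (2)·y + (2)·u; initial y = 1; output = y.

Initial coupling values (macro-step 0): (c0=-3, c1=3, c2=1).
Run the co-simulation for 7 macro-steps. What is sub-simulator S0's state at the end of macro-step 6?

S0 state at macro-step 6 = -5657/64

macro 1: S0 reads c1=3 → after 1×micro: -15/2; S1 reads c2=1 → after 2×micro: 3; S2 reads c1=3 → after 1×micro: 8 ⇒ (c0=-15/2, c1=3, c2=8)
macro 2: S0 reads c1=3 → after 1×micro: -57/4; S1 reads c2=8 → after 2×micro: 2; S2 reads c1=3 → after 1×micro: 22 ⇒ (c0=-57/4, c1=2, c2=22)
macro 3: S0 reads c1=2 → after 1×micro: -187/8; S1 reads c2=22 → after 2×micro: 2; S2 reads c1=2 → after 1×micro: 48 ⇒ (c0=-187/8, c1=2, c2=48)
macro 4: S0 reads c1=2 → after 1×micro: -593/16; S1 reads c2=48 → after 2×micro: 2; S2 reads c1=2 → after 1×micro: 100 ⇒ (c0=-593/16, c1=2, c2=100)
macro 5: S0 reads c1=2 → after 1×micro: -1843/32; S1 reads c2=100 → after 2×micro: 2; S2 reads c1=2 → after 1×micro: 204 ⇒ (c0=-1843/32, c1=2, c2=204)
macro 6: S0 reads c1=2 → after 1×micro: -5657/64; S1 reads c2=204 → after 2×micro: 2; S2 reads c1=2 → after 1×micro: 412 ⇒ (c0=-5657/64, c1=2, c2=412)
macro 7: S0 reads c1=2 → after 1×micro: -17227/128; S1 reads c2=412 → after 2×micro: 2; S2 reads c1=2 → after 1×micro: 828 ⇒ (c0=-17227/128, c1=2, c2=828)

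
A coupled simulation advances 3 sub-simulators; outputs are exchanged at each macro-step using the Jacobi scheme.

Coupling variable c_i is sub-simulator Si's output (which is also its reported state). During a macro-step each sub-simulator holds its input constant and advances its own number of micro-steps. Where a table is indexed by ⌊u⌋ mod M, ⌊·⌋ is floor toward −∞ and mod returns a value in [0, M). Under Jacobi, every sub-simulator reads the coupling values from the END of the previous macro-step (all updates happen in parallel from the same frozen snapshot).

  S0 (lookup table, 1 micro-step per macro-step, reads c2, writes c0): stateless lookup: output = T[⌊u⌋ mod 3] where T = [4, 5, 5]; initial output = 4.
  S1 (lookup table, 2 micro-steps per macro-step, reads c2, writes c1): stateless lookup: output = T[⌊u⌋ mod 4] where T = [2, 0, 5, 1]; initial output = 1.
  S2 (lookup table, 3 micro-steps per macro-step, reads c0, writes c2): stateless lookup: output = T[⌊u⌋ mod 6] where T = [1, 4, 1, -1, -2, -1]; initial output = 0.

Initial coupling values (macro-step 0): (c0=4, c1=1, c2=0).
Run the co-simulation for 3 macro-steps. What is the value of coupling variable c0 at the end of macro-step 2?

macro 1: S0 reads c2=0 → after 1×micro: 4; S1 reads c2=0 → after 2×micro: 2; S2 reads c0=4 → after 3×micro: -2 ⇒ (c0=4, c1=2, c2=-2)
macro 2: S0 reads c2=-2 → after 1×micro: 5; S1 reads c2=-2 → after 2×micro: 5; S2 reads c0=4 → after 3×micro: -2 ⇒ (c0=5, c1=5, c2=-2)
macro 3: S0 reads c2=-2 → after 1×micro: 5; S1 reads c2=-2 → after 2×micro: 5; S2 reads c0=5 → after 3×micro: -1 ⇒ (c0=5, c1=5, c2=-1)

c0 at macro-step 2 = 5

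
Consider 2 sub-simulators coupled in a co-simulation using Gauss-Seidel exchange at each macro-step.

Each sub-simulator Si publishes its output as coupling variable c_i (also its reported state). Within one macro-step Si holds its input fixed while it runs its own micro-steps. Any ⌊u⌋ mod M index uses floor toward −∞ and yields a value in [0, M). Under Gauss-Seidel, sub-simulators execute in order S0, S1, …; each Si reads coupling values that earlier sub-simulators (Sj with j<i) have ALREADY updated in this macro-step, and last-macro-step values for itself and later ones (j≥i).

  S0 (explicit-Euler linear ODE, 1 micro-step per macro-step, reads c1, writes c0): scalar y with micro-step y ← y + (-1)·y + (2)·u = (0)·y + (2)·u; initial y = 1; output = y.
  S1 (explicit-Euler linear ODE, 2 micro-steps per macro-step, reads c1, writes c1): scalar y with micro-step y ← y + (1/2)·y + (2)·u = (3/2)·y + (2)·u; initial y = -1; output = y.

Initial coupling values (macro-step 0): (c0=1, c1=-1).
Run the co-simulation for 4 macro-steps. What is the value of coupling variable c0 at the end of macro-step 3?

macro 1: S0 reads c1=-1 → after 1×micro: -2; S1 reads c1=-1 → after 2×micro: -29/4 ⇒ (c0=-2, c1=-29/4)
macro 2: S0 reads c1=-29/4 → after 1×micro: -29/2; S1 reads c1=-29/4 → after 2×micro: -841/16 ⇒ (c0=-29/2, c1=-841/16)
macro 3: S0 reads c1=-841/16 → after 1×micro: -841/8; S1 reads c1=-841/16 → after 2×micro: -24389/64 ⇒ (c0=-841/8, c1=-24389/64)
macro 4: S0 reads c1=-24389/64 → after 1×micro: -24389/32; S1 reads c1=-24389/64 → after 2×micro: -707281/256 ⇒ (c0=-24389/32, c1=-707281/256)

c0 at macro-step 3 = -841/8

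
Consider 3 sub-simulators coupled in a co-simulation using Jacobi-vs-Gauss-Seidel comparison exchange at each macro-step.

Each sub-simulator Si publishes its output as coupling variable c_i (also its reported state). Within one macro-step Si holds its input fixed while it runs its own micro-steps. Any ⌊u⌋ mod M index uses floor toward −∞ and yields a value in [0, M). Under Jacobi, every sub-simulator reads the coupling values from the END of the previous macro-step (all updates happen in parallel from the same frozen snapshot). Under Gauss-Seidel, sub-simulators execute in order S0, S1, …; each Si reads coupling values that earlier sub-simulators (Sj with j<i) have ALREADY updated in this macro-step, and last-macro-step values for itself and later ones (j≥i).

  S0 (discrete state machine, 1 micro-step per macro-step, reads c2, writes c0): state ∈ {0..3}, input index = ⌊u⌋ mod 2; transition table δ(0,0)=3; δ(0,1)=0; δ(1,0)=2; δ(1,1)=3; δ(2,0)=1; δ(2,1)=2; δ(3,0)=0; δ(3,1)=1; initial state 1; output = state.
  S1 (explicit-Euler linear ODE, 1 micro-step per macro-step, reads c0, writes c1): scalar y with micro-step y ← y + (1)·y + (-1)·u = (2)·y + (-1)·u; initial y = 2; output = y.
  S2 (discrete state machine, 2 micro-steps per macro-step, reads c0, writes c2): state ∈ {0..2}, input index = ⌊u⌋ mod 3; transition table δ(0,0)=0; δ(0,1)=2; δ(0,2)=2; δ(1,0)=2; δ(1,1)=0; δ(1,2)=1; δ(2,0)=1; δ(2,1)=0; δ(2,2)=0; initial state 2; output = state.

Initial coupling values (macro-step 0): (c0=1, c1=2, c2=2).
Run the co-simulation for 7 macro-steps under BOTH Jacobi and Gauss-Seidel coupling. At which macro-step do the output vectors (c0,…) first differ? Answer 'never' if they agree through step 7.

[Jacobi] macro 1: S0 reads c2=2 → after 1×micro: 2; S1 reads c0=1 → after 1×micro: 3; S2 reads c0=1 → after 2×micro: 2 ⇒ (c0=2, c1=3, c2=2)
[Jacobi] macro 2: S0 reads c2=2 → after 1×micro: 1; S1 reads c0=2 → after 1×micro: 4; S2 reads c0=2 → after 2×micro: 2 ⇒ (c0=1, c1=4, c2=2)
[Jacobi] macro 3: S0 reads c2=2 → after 1×micro: 2; S1 reads c0=1 → after 1×micro: 7; S2 reads c0=1 → after 2×micro: 2 ⇒ (c0=2, c1=7, c2=2)
[Jacobi] macro 4: S0 reads c2=2 → after 1×micro: 1; S1 reads c0=2 → after 1×micro: 12; S2 reads c0=2 → after 2×micro: 2 ⇒ (c0=1, c1=12, c2=2)
[Jacobi] macro 5: S0 reads c2=2 → after 1×micro: 2; S1 reads c0=1 → after 1×micro: 23; S2 reads c0=1 → after 2×micro: 2 ⇒ (c0=2, c1=23, c2=2)
[Jacobi] macro 6: S0 reads c2=2 → after 1×micro: 1; S1 reads c0=2 → after 1×micro: 44; S2 reads c0=2 → after 2×micro: 2 ⇒ (c0=1, c1=44, c2=2)
[Jacobi] macro 7: S0 reads c2=2 → after 1×micro: 2; S1 reads c0=1 → after 1×micro: 87; S2 reads c0=1 → after 2×micro: 2 ⇒ (c0=2, c1=87, c2=2)
[Gauss-Seidel] macro 1: S0 reads c2=2 → after 1×micro: 2; S1 reads c0=2 → after 1×micro: 2; S2 reads c0=2 → after 2×micro: 2 ⇒ (c0=2, c1=2, c2=2)
[Gauss-Seidel] macro 2: S0 reads c2=2 → after 1×micro: 1; S1 reads c0=1 → after 1×micro: 3; S2 reads c0=1 → after 2×micro: 2 ⇒ (c0=1, c1=3, c2=2)
[Gauss-Seidel] macro 3: S0 reads c2=2 → after 1×micro: 2; S1 reads c0=2 → after 1×micro: 4; S2 reads c0=2 → after 2×micro: 2 ⇒ (c0=2, c1=4, c2=2)
[Gauss-Seidel] macro 4: S0 reads c2=2 → after 1×micro: 1; S1 reads c0=1 → after 1×micro: 7; S2 reads c0=1 → after 2×micro: 2 ⇒ (c0=1, c1=7, c2=2)
[Gauss-Seidel] macro 5: S0 reads c2=2 → after 1×micro: 2; S1 reads c0=2 → after 1×micro: 12; S2 reads c0=2 → after 2×micro: 2 ⇒ (c0=2, c1=12, c2=2)
[Gauss-Seidel] macro 6: S0 reads c2=2 → after 1×micro: 1; S1 reads c0=1 → after 1×micro: 23; S2 reads c0=1 → after 2×micro: 2 ⇒ (c0=1, c1=23, c2=2)
[Gauss-Seidel] macro 7: S0 reads c2=2 → after 1×micro: 2; S1 reads c0=2 → after 1×micro: 44; S2 reads c0=2 → after 2×micro: 2 ⇒ (c0=2, c1=44, c2=2)

first divergence at macro-step: 1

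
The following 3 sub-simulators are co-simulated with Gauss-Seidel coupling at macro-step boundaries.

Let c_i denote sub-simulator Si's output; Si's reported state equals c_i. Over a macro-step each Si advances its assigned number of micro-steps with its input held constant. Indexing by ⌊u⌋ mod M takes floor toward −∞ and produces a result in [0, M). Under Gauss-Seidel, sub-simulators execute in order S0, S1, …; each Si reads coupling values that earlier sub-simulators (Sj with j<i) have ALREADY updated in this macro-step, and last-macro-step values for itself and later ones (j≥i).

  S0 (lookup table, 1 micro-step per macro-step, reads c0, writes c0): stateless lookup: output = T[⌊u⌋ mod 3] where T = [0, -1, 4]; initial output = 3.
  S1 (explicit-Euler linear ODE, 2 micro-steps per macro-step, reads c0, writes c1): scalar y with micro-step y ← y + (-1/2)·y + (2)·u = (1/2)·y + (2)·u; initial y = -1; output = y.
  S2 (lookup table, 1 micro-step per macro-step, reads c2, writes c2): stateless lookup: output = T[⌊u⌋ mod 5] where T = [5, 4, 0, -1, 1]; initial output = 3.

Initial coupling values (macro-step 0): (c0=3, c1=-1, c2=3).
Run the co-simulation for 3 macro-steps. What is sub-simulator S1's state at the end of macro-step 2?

S1 state at macro-step 2 = -1/16

macro 1: S0 reads c0=3 → after 1×micro: 0; S1 reads c0=0 → after 2×micro: -1/4; S2 reads c2=3 → after 1×micro: -1 ⇒ (c0=0, c1=-1/4, c2=-1)
macro 2: S0 reads c0=0 → after 1×micro: 0; S1 reads c0=0 → after 2×micro: -1/16; S2 reads c2=-1 → after 1×micro: 1 ⇒ (c0=0, c1=-1/16, c2=1)
macro 3: S0 reads c0=0 → after 1×micro: 0; S1 reads c0=0 → after 2×micro: -1/64; S2 reads c2=1 → after 1×micro: 4 ⇒ (c0=0, c1=-1/64, c2=4)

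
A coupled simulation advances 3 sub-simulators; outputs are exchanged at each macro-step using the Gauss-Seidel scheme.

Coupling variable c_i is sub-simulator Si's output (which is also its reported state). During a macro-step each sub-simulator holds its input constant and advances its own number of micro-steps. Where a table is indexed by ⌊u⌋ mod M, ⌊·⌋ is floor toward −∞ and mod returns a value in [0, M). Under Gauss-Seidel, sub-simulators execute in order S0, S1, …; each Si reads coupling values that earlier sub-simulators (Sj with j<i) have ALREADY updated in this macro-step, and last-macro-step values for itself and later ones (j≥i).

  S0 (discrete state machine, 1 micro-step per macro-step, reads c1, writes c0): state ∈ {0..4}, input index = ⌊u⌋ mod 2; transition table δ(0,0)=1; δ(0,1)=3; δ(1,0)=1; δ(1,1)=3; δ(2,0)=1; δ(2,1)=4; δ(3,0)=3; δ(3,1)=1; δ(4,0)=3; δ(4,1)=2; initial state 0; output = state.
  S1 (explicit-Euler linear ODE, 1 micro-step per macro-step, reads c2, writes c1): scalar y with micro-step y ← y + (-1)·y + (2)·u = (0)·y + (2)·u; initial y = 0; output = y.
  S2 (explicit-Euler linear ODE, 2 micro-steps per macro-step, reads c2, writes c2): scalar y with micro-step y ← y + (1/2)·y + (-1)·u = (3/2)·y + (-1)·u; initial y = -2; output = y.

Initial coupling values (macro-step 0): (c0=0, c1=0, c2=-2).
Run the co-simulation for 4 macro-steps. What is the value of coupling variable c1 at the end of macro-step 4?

c1 at macro-step 4 = 1/16

macro 1: S0 reads c1=0 → after 1×micro: 1; S1 reads c2=-2 → after 1×micro: -4; S2 reads c2=-2 → after 2×micro: 1/2 ⇒ (c0=1, c1=-4, c2=1/2)
macro 2: S0 reads c1=-4 → after 1×micro: 1; S1 reads c2=1/2 → after 1×micro: 1; S2 reads c2=1/2 → after 2×micro: -1/8 ⇒ (c0=1, c1=1, c2=-1/8)
macro 3: S0 reads c1=1 → after 1×micro: 3; S1 reads c2=-1/8 → after 1×micro: -1/4; S2 reads c2=-1/8 → after 2×micro: 1/32 ⇒ (c0=3, c1=-1/4, c2=1/32)
macro 4: S0 reads c1=-1/4 → after 1×micro: 1; S1 reads c2=1/32 → after 1×micro: 1/16; S2 reads c2=1/32 → after 2×micro: -1/128 ⇒ (c0=1, c1=1/16, c2=-1/128)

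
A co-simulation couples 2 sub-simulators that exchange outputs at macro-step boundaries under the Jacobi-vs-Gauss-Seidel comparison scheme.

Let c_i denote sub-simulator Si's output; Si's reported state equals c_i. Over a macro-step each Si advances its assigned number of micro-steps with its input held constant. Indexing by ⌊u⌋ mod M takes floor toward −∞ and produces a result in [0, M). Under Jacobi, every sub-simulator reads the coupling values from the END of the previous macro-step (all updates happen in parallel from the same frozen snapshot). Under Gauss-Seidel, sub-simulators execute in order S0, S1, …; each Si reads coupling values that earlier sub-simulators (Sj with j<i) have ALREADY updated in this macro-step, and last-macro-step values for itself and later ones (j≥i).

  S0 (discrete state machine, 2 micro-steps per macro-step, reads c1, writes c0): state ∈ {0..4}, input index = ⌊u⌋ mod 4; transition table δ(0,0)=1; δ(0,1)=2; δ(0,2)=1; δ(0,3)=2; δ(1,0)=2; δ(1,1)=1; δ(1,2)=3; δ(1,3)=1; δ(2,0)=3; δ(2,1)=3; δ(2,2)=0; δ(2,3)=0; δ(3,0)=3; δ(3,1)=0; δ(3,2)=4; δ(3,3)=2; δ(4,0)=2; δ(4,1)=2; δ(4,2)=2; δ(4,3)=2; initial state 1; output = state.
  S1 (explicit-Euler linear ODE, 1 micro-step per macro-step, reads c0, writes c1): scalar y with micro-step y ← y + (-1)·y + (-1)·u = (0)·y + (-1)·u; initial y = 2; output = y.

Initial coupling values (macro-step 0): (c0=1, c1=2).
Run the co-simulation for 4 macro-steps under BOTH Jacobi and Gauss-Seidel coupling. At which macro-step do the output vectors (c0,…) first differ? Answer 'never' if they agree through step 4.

first divergence at macro-step: 1

[Jacobi] macro 1: S0 reads c1=2 → after 2×micro: 4; S1 reads c0=1 → after 1×micro: -1 ⇒ (c0=4, c1=-1)
[Jacobi] macro 2: S0 reads c1=-1 → after 2×micro: 0; S1 reads c0=4 → after 1×micro: -4 ⇒ (c0=0, c1=-4)
[Jacobi] macro 3: S0 reads c1=-4 → after 2×micro: 2; S1 reads c0=0 → after 1×micro: 0 ⇒ (c0=2, c1=0)
[Jacobi] macro 4: S0 reads c1=0 → after 2×micro: 3; S1 reads c0=2 → after 1×micro: -2 ⇒ (c0=3, c1=-2)
[Gauss-Seidel] macro 1: S0 reads c1=2 → after 2×micro: 4; S1 reads c0=4 → after 1×micro: -4 ⇒ (c0=4, c1=-4)
[Gauss-Seidel] macro 2: S0 reads c1=-4 → after 2×micro: 3; S1 reads c0=3 → after 1×micro: -3 ⇒ (c0=3, c1=-3)
[Gauss-Seidel] macro 3: S0 reads c1=-3 → after 2×micro: 2; S1 reads c0=2 → after 1×micro: -2 ⇒ (c0=2, c1=-2)
[Gauss-Seidel] macro 4: S0 reads c1=-2 → after 2×micro: 1; S1 reads c0=1 → after 1×micro: -1 ⇒ (c0=1, c1=-1)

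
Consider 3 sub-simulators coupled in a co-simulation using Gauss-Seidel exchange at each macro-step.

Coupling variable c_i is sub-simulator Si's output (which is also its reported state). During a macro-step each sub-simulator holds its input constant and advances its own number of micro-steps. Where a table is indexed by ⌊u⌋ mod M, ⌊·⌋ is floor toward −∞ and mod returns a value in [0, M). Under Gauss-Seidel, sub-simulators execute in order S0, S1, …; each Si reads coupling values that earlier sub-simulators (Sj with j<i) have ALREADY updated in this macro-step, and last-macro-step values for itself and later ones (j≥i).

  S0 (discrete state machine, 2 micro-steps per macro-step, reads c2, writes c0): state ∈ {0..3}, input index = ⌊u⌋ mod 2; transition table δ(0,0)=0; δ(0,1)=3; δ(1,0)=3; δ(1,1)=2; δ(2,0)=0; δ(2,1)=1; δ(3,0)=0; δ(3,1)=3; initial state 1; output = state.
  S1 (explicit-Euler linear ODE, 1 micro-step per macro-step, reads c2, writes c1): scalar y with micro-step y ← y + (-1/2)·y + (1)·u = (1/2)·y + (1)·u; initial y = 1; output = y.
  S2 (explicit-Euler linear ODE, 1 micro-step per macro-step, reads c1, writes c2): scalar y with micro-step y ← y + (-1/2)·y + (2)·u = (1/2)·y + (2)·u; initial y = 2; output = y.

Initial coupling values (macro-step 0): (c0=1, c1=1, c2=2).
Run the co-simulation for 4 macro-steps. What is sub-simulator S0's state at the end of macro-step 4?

macro 1: S0 reads c2=2 → after 2×micro: 0; S1 reads c2=2 → after 1×micro: 5/2; S2 reads c1=5/2 → after 1×micro: 6 ⇒ (c0=0, c1=5/2, c2=6)
macro 2: S0 reads c2=6 → after 2×micro: 0; S1 reads c2=6 → after 1×micro: 29/4; S2 reads c1=29/4 → after 1×micro: 35/2 ⇒ (c0=0, c1=29/4, c2=35/2)
macro 3: S0 reads c2=35/2 → after 2×micro: 3; S1 reads c2=35/2 → after 1×micro: 169/8; S2 reads c1=169/8 → after 1×micro: 51 ⇒ (c0=3, c1=169/8, c2=51)
macro 4: S0 reads c2=51 → after 2×micro: 3; S1 reads c2=51 → after 1×micro: 985/16; S2 reads c1=985/16 → after 1×micro: 1189/8 ⇒ (c0=3, c1=985/16, c2=1189/8)

S0 state at macro-step 4 = 3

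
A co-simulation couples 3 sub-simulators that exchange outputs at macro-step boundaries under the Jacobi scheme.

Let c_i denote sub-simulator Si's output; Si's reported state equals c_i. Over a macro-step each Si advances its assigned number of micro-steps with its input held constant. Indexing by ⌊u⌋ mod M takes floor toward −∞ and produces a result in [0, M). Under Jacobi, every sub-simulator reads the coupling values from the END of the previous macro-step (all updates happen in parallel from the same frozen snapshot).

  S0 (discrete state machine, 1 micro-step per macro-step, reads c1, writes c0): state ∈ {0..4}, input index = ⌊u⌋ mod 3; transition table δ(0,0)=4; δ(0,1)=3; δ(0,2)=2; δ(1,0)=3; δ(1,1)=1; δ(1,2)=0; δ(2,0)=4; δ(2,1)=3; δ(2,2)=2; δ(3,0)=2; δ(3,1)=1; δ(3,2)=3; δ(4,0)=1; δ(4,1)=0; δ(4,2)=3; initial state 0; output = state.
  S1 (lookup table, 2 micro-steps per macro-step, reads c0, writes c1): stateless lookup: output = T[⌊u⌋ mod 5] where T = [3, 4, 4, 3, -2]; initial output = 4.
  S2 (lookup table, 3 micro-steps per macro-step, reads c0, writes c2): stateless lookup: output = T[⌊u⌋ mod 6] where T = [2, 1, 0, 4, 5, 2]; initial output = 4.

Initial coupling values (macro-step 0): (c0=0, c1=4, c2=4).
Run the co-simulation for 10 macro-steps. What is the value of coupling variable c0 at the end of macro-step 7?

c0 at macro-step 7 = 4

macro 1: S0 reads c1=4 → after 1×micro: 3; S1 reads c0=0 → after 2×micro: 3; S2 reads c0=0 → after 3×micro: 2 ⇒ (c0=3, c1=3, c2=2)
macro 2: S0 reads c1=3 → after 1×micro: 2; S1 reads c0=3 → after 2×micro: 3; S2 reads c0=3 → after 3×micro: 4 ⇒ (c0=2, c1=3, c2=4)
macro 3: S0 reads c1=3 → after 1×micro: 4; S1 reads c0=2 → after 2×micro: 4; S2 reads c0=2 → after 3×micro: 0 ⇒ (c0=4, c1=4, c2=0)
macro 4: S0 reads c1=4 → after 1×micro: 0; S1 reads c0=4 → after 2×micro: -2; S2 reads c0=4 → after 3×micro: 5 ⇒ (c0=0, c1=-2, c2=5)
macro 5: S0 reads c1=-2 → after 1×micro: 3; S1 reads c0=0 → after 2×micro: 3; S2 reads c0=0 → after 3×micro: 2 ⇒ (c0=3, c1=3, c2=2)
macro 6: S0 reads c1=3 → after 1×micro: 2; S1 reads c0=3 → after 2×micro: 3; S2 reads c0=3 → after 3×micro: 4 ⇒ (c0=2, c1=3, c2=4)
macro 7: S0 reads c1=3 → after 1×micro: 4; S1 reads c0=2 → after 2×micro: 4; S2 reads c0=2 → after 3×micro: 0 ⇒ (c0=4, c1=4, c2=0)
macro 8: S0 reads c1=4 → after 1×micro: 0; S1 reads c0=4 → after 2×micro: -2; S2 reads c0=4 → after 3×micro: 5 ⇒ (c0=0, c1=-2, c2=5)
macro 9: S0 reads c1=-2 → after 1×micro: 3; S1 reads c0=0 → after 2×micro: 3; S2 reads c0=0 → after 3×micro: 2 ⇒ (c0=3, c1=3, c2=2)
macro 10: S0 reads c1=3 → after 1×micro: 2; S1 reads c0=3 → after 2×micro: 3; S2 reads c0=3 → after 3×micro: 4 ⇒ (c0=2, c1=3, c2=4)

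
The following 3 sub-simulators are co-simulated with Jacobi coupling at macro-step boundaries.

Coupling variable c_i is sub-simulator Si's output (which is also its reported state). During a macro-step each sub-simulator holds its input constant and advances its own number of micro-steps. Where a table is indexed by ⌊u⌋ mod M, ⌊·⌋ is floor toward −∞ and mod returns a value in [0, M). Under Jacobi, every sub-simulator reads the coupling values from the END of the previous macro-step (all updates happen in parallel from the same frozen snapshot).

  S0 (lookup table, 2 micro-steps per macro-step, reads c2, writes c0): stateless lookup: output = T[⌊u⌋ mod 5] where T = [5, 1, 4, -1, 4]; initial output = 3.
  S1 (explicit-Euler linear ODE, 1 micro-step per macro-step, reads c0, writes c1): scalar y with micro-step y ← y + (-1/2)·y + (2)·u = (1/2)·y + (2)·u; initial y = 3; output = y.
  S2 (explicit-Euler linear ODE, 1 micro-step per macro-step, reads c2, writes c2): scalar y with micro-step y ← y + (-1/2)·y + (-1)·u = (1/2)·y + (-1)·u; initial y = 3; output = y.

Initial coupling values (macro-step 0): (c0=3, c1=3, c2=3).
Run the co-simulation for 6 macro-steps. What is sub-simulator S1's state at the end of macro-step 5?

macro 1: S0 reads c2=3 → after 2×micro: -1; S1 reads c0=3 → after 1×micro: 15/2; S2 reads c2=3 → after 1×micro: -3/2 ⇒ (c0=-1, c1=15/2, c2=-3/2)
macro 2: S0 reads c2=-3/2 → after 2×micro: -1; S1 reads c0=-1 → after 1×micro: 7/4; S2 reads c2=-3/2 → after 1×micro: 3/4 ⇒ (c0=-1, c1=7/4, c2=3/4)
macro 3: S0 reads c2=3/4 → after 2×micro: 5; S1 reads c0=-1 → after 1×micro: -9/8; S2 reads c2=3/4 → after 1×micro: -3/8 ⇒ (c0=5, c1=-9/8, c2=-3/8)
macro 4: S0 reads c2=-3/8 → after 2×micro: 4; S1 reads c0=5 → after 1×micro: 151/16; S2 reads c2=-3/8 → after 1×micro: 3/16 ⇒ (c0=4, c1=151/16, c2=3/16)
macro 5: S0 reads c2=3/16 → after 2×micro: 5; S1 reads c0=4 → after 1×micro: 407/32; S2 reads c2=3/16 → after 1×micro: -3/32 ⇒ (c0=5, c1=407/32, c2=-3/32)
macro 6: S0 reads c2=-3/32 → after 2×micro: 4; S1 reads c0=5 → after 1×micro: 1047/64; S2 reads c2=-3/32 → after 1×micro: 3/64 ⇒ (c0=4, c1=1047/64, c2=3/64)

S1 state at macro-step 5 = 407/32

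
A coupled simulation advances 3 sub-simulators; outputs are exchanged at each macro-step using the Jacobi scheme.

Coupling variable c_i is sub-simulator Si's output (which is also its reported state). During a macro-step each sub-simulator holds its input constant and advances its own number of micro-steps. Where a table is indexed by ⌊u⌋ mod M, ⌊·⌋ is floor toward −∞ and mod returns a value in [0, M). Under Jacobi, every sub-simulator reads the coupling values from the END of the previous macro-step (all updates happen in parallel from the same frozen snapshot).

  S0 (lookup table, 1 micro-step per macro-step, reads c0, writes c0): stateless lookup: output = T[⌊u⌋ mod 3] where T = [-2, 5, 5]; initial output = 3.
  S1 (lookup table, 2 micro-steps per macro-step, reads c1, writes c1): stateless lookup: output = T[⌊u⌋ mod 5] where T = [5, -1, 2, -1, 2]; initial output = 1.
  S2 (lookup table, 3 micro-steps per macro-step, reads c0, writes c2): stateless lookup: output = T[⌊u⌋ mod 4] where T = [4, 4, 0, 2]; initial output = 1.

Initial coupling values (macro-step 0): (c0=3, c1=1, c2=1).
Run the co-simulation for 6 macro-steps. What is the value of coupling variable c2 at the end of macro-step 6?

c2 at macro-step 6 = 4

macro 1: S0 reads c0=3 → after 1×micro: -2; S1 reads c1=1 → after 2×micro: -1; S2 reads c0=3 → after 3×micro: 2 ⇒ (c0=-2, c1=-1, c2=2)
macro 2: S0 reads c0=-2 → after 1×micro: 5; S1 reads c1=-1 → after 2×micro: 2; S2 reads c0=-2 → after 3×micro: 0 ⇒ (c0=5, c1=2, c2=0)
macro 3: S0 reads c0=5 → after 1×micro: 5; S1 reads c1=2 → after 2×micro: 2; S2 reads c0=5 → after 3×micro: 4 ⇒ (c0=5, c1=2, c2=4)
macro 4: S0 reads c0=5 → after 1×micro: 5; S1 reads c1=2 → after 2×micro: 2; S2 reads c0=5 → after 3×micro: 4 ⇒ (c0=5, c1=2, c2=4)
macro 5: S0 reads c0=5 → after 1×micro: 5; S1 reads c1=2 → after 2×micro: 2; S2 reads c0=5 → after 3×micro: 4 ⇒ (c0=5, c1=2, c2=4)
macro 6: S0 reads c0=5 → after 1×micro: 5; S1 reads c1=2 → after 2×micro: 2; S2 reads c0=5 → after 3×micro: 4 ⇒ (c0=5, c1=2, c2=4)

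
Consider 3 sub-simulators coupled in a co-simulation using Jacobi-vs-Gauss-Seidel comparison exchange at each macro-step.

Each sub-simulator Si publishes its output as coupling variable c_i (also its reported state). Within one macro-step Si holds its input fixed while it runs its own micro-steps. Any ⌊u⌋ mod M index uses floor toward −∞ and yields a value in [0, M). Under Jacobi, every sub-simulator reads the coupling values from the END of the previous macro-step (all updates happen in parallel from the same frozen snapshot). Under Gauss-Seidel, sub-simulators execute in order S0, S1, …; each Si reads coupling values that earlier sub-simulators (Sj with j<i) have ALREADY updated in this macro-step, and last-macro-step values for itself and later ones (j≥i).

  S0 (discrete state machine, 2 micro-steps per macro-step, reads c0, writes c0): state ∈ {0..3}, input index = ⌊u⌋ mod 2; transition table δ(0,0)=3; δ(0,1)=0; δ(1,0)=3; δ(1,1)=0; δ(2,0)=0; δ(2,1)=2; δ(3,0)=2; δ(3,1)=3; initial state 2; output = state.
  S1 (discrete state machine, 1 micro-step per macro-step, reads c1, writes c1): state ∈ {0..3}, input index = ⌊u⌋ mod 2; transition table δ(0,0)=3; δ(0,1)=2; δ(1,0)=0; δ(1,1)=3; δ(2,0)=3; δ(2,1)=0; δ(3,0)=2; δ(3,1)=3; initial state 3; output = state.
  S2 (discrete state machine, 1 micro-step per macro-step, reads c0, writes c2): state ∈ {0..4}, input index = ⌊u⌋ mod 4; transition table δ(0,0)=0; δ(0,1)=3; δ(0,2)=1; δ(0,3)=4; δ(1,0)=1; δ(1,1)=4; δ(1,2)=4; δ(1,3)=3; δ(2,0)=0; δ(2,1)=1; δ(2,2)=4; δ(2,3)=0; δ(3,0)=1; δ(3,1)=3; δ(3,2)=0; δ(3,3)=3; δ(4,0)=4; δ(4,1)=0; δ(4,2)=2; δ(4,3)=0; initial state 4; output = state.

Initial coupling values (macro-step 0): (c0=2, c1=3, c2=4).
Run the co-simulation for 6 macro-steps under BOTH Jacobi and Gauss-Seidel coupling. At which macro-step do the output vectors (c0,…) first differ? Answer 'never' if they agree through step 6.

first divergence at macro-step: 1

[Jacobi] macro 1: S0 reads c0=2 → after 2×micro: 3; S1 reads c1=3 → after 1×micro: 3; S2 reads c0=2 → after 1×micro: 2 ⇒ (c0=3, c1=3, c2=2)
[Jacobi] macro 2: S0 reads c0=3 → after 2×micro: 3; S1 reads c1=3 → after 1×micro: 3; S2 reads c0=3 → after 1×micro: 0 ⇒ (c0=3, c1=3, c2=0)
[Jacobi] macro 3: S0 reads c0=3 → after 2×micro: 3; S1 reads c1=3 → after 1×micro: 3; S2 reads c0=3 → after 1×micro: 4 ⇒ (c0=3, c1=3, c2=4)
[Jacobi] macro 4: S0 reads c0=3 → after 2×micro: 3; S1 reads c1=3 → after 1×micro: 3; S2 reads c0=3 → after 1×micro: 0 ⇒ (c0=3, c1=3, c2=0)
[Jacobi] macro 5: S0 reads c0=3 → after 2×micro: 3; S1 reads c1=3 → after 1×micro: 3; S2 reads c0=3 → after 1×micro: 4 ⇒ (c0=3, c1=3, c2=4)
[Jacobi] macro 6: S0 reads c0=3 → after 2×micro: 3; S1 reads c1=3 → after 1×micro: 3; S2 reads c0=3 → after 1×micro: 0 ⇒ (c0=3, c1=3, c2=0)
[Gauss-Seidel] macro 1: S0 reads c0=2 → after 2×micro: 3; S1 reads c1=3 → after 1×micro: 3; S2 reads c0=3 → after 1×micro: 0 ⇒ (c0=3, c1=3, c2=0)
[Gauss-Seidel] macro 2: S0 reads c0=3 → after 2×micro: 3; S1 reads c1=3 → after 1×micro: 3; S2 reads c0=3 → after 1×micro: 4 ⇒ (c0=3, c1=3, c2=4)
[Gauss-Seidel] macro 3: S0 reads c0=3 → after 2×micro: 3; S1 reads c1=3 → after 1×micro: 3; S2 reads c0=3 → after 1×micro: 0 ⇒ (c0=3, c1=3, c2=0)
[Gauss-Seidel] macro 4: S0 reads c0=3 → after 2×micro: 3; S1 reads c1=3 → after 1×micro: 3; S2 reads c0=3 → after 1×micro: 4 ⇒ (c0=3, c1=3, c2=4)
[Gauss-Seidel] macro 5: S0 reads c0=3 → after 2×micro: 3; S1 reads c1=3 → after 1×micro: 3; S2 reads c0=3 → after 1×micro: 0 ⇒ (c0=3, c1=3, c2=0)
[Gauss-Seidel] macro 6: S0 reads c0=3 → after 2×micro: 3; S1 reads c1=3 → after 1×micro: 3; S2 reads c0=3 → after 1×micro: 4 ⇒ (c0=3, c1=3, c2=4)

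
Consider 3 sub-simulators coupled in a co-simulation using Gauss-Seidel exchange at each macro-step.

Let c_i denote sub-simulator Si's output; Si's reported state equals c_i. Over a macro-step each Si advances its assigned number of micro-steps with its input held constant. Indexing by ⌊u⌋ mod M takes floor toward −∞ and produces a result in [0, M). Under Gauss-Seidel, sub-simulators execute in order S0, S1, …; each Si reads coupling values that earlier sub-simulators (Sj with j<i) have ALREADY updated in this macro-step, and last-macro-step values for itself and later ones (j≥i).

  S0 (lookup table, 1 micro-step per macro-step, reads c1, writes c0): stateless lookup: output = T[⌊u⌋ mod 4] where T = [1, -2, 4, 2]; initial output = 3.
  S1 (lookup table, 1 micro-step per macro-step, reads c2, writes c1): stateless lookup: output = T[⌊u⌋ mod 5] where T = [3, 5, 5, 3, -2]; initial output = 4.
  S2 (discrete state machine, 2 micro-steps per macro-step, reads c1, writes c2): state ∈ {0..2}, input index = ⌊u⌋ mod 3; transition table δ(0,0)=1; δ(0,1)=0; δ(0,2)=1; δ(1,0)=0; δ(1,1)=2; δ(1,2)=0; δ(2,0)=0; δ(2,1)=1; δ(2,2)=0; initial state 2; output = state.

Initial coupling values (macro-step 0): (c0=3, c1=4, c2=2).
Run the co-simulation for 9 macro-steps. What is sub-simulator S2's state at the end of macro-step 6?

macro 1: S0 reads c1=4 → after 1×micro: 1; S1 reads c2=2 → after 1×micro: 5; S2 reads c1=5 → after 2×micro: 1 ⇒ (c0=1, c1=5, c2=1)
macro 2: S0 reads c1=5 → after 1×micro: -2; S1 reads c2=1 → after 1×micro: 5; S2 reads c1=5 → after 2×micro: 1 ⇒ (c0=-2, c1=5, c2=1)
macro 3: S0 reads c1=5 → after 1×micro: -2; S1 reads c2=1 → after 1×micro: 5; S2 reads c1=5 → after 2×micro: 1 ⇒ (c0=-2, c1=5, c2=1)
macro 4: S0 reads c1=5 → after 1×micro: -2; S1 reads c2=1 → after 1×micro: 5; S2 reads c1=5 → after 2×micro: 1 ⇒ (c0=-2, c1=5, c2=1)
macro 5: S0 reads c1=5 → after 1×micro: -2; S1 reads c2=1 → after 1×micro: 5; S2 reads c1=5 → after 2×micro: 1 ⇒ (c0=-2, c1=5, c2=1)
macro 6: S0 reads c1=5 → after 1×micro: -2; S1 reads c2=1 → after 1×micro: 5; S2 reads c1=5 → after 2×micro: 1 ⇒ (c0=-2, c1=5, c2=1)
macro 7: S0 reads c1=5 → after 1×micro: -2; S1 reads c2=1 → after 1×micro: 5; S2 reads c1=5 → after 2×micro: 1 ⇒ (c0=-2, c1=5, c2=1)
macro 8: S0 reads c1=5 → after 1×micro: -2; S1 reads c2=1 → after 1×micro: 5; S2 reads c1=5 → after 2×micro: 1 ⇒ (c0=-2, c1=5, c2=1)
macro 9: S0 reads c1=5 → after 1×micro: -2; S1 reads c2=1 → after 1×micro: 5; S2 reads c1=5 → after 2×micro: 1 ⇒ (c0=-2, c1=5, c2=1)

S2 state at macro-step 6 = 1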